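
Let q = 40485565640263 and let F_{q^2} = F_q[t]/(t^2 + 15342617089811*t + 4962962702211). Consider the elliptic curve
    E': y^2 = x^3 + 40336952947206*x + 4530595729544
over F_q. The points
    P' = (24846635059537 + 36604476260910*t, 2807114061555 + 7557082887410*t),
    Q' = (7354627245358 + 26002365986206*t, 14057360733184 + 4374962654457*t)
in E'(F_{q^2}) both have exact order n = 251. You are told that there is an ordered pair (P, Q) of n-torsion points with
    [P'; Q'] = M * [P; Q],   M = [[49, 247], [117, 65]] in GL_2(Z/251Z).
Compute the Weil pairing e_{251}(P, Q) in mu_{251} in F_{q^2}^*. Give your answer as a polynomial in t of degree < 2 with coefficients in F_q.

13578022617276 + 2591530915429*t

e_{251}(aP+bQ,cP+dQ) = e_{251}(P,Q)^(ad-bc); with (a,b,c,d)=(49,247,117,65) this gives the det-251 law.
Inverting 139 mod 251: 186. Thus e_{251}(P,Q) = e(P',Q')^{186}.
Double-and-add over 11111011: 8-1 doublings, 7-1 additions; each step l_{T,T}/v_{2T} or l_{T,P'}/v at Q'+S for random S.
The quotient is 23018295042311 + 30244462728584*t.
Thus e_{251}(P,Q) = 13578022617276 + 2591530915429*t.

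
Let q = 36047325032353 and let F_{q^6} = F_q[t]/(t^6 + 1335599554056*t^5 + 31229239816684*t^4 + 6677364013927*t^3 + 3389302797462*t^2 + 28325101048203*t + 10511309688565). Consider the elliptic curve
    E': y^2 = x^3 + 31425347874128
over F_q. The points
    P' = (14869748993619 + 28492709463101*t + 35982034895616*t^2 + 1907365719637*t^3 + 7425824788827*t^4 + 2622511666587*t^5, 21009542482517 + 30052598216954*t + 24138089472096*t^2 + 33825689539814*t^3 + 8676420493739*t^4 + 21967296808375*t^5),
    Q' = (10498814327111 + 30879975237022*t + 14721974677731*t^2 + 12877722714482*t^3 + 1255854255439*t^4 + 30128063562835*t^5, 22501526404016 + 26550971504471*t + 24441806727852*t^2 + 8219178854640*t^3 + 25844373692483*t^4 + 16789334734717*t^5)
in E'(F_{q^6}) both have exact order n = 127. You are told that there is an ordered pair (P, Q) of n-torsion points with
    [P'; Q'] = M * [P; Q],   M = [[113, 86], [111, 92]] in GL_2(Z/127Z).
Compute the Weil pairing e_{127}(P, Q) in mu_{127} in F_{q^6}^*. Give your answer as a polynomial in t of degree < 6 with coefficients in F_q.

Alternating bilinearity on E[127] (values in mu_{127} in F_{36047325032353^6}) gives e(P',Q') = e(P,Q)^det(M).
Hence e(P,Q) = e(P',Q')^{13} where 13 = 88^{-1} mod 127.
Miller loop for e_{127} over F_{36047325032353^6}: bits of 127 = 1111111; 6 double steps + 6 add steps, l/v at each.
The quotient is 32064999219499 + 33141987255699*t + 3313125128357*t^2 + 32358118629283*t^3 + 27690714291773*t^4 + 15737085276266*t^5.
Raise to 13: e(P,Q) = 11126802542554 + 9264805983792*t + 29848263540214*t^2 + 24040665417008*t^3 + 6980848440645*t^4 + 33432489891106*t^5 in mu_{127}.

11126802542554 + 9264805983792*t + 29848263540214*t^2 + 24040665417008*t^3 + 6980848440645*t^4 + 33432489891106*t^5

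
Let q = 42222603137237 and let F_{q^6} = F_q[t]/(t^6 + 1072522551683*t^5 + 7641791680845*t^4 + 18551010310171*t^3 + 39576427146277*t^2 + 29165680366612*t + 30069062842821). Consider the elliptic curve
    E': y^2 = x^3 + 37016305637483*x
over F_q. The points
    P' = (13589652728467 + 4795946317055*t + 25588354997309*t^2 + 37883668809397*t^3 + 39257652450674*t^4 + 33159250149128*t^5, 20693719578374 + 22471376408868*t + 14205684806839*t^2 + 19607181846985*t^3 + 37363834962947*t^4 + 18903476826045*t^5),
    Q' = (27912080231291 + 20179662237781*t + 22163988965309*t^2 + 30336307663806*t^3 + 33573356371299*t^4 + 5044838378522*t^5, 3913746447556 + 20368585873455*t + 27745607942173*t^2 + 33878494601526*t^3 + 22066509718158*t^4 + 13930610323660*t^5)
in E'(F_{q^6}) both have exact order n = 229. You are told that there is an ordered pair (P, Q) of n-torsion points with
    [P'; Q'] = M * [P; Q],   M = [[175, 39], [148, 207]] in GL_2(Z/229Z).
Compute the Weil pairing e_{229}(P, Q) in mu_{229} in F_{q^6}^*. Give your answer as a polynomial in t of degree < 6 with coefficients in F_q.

1030775488786 + 37015242522438*t + 32293049245871*t^2 + 27633113329809*t^3 + 13100851337406*t^4 + 27946846325766*t^5

e_{229}(aP+bQ,cP+dQ) = e_{229}(P,Q)^(ad-bc); with (a,b,c,d)=(175,39,148,207) this gives the det-229 law.
Inverting 225 mod 229: 57. Thus e_{229}(P,Q) = e(P',Q')^{57}.
8-bit Miller (11100101) on E'/F_{42222603137237} with a'=37016305637483, b'=0: accumulate tangent/chord ratios at Q'+S and P'+S'.
Miller gives e_{229}(P',Q') = 31358382143365 + 33058126187986*t + 7293153189365*t^2 + 1959130280959*t^3 + 14614432636662*t^4 + 23368567920376*t^5 in F_{42222603137237^6}.
e_{229}(P,Q) = (31358382143365 + 33058126187986*t + 7293153189365*t^2 + 1959130280959*t^3 + 14614432636662*t^4 + 23368567920376*t^5)^{57} = 1030775488786 + 37015242522438*t + 32293049245871*t^2 + 27633113329809*t^3 + 13100851337406*t^4 + 27946846325766*t^5.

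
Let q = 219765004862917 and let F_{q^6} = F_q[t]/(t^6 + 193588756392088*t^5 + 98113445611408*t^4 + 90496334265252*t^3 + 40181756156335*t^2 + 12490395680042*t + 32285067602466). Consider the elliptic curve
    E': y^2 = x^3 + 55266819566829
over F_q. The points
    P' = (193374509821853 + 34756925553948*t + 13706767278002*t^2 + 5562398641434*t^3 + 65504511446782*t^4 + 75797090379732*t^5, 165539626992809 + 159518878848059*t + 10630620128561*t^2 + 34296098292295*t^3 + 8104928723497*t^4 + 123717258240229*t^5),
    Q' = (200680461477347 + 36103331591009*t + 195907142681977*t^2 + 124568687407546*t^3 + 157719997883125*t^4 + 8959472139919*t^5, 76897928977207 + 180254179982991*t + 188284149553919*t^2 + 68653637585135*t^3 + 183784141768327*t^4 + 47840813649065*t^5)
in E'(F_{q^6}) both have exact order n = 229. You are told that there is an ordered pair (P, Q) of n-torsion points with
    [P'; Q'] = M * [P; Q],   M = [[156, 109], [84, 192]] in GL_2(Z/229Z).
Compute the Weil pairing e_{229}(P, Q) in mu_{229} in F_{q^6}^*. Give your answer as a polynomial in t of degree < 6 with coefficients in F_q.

e_{229} is bilinear + alternating on E[229], so e_{229}(156*P + 109*Q, 84*P + 192*Q) = e_{229}(P,Q)^(156*192-109*84).
Hence e(P,Q) = e(P',Q')^{213} where 213 = 186^{-1} mod 229.
n = 229 = (11100101)_2 (8 bits, wt 5); accumulate f_{229,P'}(Q'+S)/f_{229,P'}(S) along the 7-step ladder.
Result: e(P',Q') = 170632572393695 + 207303030659643*t + 84652469144994*t^2 + 31673914771908*t^3 + 160867989711248*t^4 + 130550182516624*t^5.
(170632572393695 + 207303030659643*t + 84652469144994*t^2 + 31673914771908*t^3 + 160867989711248*t^4 + 130550182516624*t^5)^{213} mod (219765004862917,f) = 80086093390034 + 109781132146530*t + 80380951599216*t^2 + 189519489904513*t^3 + 83926767287638*t^4 + 17468887222735*t^5.

80086093390034 + 109781132146530*t + 80380951599216*t^2 + 189519489904513*t^3 + 83926767287638*t^4 + 17468887222735*t^5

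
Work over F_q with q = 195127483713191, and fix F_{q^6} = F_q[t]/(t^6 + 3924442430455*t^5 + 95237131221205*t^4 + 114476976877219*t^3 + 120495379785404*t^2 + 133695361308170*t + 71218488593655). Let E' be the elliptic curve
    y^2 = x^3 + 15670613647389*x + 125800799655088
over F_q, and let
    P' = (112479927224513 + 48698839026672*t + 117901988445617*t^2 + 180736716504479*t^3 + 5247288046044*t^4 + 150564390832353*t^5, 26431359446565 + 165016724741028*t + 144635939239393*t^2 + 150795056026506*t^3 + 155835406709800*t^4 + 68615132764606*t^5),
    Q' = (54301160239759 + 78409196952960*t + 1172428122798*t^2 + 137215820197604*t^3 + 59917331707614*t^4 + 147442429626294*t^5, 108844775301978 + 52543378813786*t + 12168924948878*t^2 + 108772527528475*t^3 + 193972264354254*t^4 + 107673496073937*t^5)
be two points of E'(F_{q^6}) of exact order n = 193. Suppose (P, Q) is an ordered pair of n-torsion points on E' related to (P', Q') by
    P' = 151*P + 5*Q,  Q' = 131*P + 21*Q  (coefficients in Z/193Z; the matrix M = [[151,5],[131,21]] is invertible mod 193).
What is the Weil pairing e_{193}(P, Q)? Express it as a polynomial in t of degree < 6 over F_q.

119893810887722 + 171717756260924*t + 43684720837663*t^2 + 185931476113696*t^3 + 157934382432429*t^4 + 53181102207755*t^5

Alternating bilinearity on E[193] (values in mu_{193} in F_{195127483713191^6}) gives e(P',Q') = e(P,Q)^det(M).
det(M) mod 193 = 7; its inverse in (Z/193)^* is 138 (check: 7*138 mod 193 = 1).
Build f_{193,P'} and f_{193,Q'} via the 8-bit ladder of 193=11000001_2; evaluate at shifted divisors; quotient in F_{195127483713191^6}.
f_P(D_Q)/f_Q(D_P) = 65487906852617 + 111048250913062*t + 193307869339297*t^2 + 169581505514751*t^3 + 120010426860799*t^4 + 167566049903016*t^5.
Raise to 138: e(P,Q) = 119893810887722 + 171717756260924*t + 43684720837663*t^2 + 185931476113696*t^3 + 157934382432429*t^4 + 53181102207755*t^5 in mu_{193}.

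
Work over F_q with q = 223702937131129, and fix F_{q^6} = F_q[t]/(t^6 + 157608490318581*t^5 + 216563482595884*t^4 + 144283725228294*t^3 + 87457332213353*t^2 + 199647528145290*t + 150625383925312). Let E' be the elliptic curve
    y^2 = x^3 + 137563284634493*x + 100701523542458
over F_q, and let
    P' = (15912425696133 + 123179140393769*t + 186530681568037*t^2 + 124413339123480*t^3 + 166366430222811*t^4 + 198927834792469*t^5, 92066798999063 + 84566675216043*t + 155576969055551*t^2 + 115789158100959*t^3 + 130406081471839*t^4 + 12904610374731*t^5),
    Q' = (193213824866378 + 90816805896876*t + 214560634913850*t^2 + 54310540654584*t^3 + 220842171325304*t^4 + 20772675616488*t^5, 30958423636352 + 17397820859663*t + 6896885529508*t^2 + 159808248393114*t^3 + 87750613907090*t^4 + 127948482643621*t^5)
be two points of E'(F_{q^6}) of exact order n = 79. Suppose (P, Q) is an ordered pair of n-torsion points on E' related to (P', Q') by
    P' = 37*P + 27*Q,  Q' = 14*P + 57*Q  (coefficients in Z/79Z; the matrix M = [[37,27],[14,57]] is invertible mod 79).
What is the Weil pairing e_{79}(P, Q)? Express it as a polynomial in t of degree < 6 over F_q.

e_{79}(aP+bQ,cP+dQ) = e_{79}(P,Q)^(ad-bc); with (a,b,c,d)=(37,27,14,57) this gives the det-79 law.
Inverting 72 mod 79: 45. Thus e_{79}(P,Q) = e(P',Q')^{45}.
Run Miller on y^2=x^3+137563284634493*x+100701523542458 over F_{223702937131129}: ladder 1001111 (7 bits); e = f_P(D_Q)/f_Q(D_P).
Miller gives e_{79}(P',Q') = 138766619686464 + 90078067979048*t + 11536108158409*t^2 + 130688622734370*t^3 + 198678885276539*t^4 + 78143836270039*t^5 in F_{223702937131129^6}.
e_{79}(P,Q) = (138766619686464 + 90078067979048*t + 11536108158409*t^2 + 130688622734370*t^3 + 198678885276539*t^4 + 78143836270039*t^5)^{45} = 10593676054058 + 69061233198007*t + 139737769268904*t^2 + 73556513604529*t^3 + 139150584983519*t^4 + 116791556305653*t^5.

10593676054058 + 69061233198007*t + 139737769268904*t^2 + 73556513604529*t^3 + 139150584983519*t^4 + 116791556305653*t^5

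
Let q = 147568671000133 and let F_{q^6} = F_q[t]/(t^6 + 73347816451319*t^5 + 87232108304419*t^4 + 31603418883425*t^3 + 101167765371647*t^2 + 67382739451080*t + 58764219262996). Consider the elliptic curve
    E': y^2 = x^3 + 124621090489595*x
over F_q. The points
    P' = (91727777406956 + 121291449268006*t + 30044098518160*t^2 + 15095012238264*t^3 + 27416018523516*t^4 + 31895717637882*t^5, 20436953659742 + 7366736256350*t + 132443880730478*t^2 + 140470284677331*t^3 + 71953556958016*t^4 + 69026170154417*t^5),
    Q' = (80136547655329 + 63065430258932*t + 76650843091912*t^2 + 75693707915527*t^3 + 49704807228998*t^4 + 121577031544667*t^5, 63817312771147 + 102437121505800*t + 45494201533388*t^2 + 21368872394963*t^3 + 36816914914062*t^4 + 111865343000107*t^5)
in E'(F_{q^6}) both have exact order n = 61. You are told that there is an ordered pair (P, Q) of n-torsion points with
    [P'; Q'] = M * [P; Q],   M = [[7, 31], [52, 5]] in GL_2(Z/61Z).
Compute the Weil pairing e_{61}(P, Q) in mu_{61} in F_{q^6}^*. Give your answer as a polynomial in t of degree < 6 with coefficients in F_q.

130038926671916 + 18587061442247*t + 107390154375661*t^2 + 79552340647780*t^3 + 83108738376181*t^4 + 115606615834897*t^5

Alternating bilinearity on E[61] (values in mu_{61} in F_{147568671000133^6}) gives e(P',Q') = e(P,Q)^det(M).
7*5 - 31*52 = -1577; reduced mod 61: det = 9, inverse 34.
n = 61 = (111101)_2 (6 bits, wt 5); accumulate f_{61,P'}(Q'+S)/f_{61,P'}(S) along the 5-step ladder.
So e_{61}(P',Q') = 155696976499 + 122183842744787*t + 50390629256582*t^2 + 18527267027557*t^3 + 73599397194891*t^4 + 83022748099313*t^5.
e_{61}(P,Q) = (155696976499 + 122183842744787*t + 50390629256582*t^2 + 18527267027557*t^3 + 73599397194891*t^4 + 83022748099313*t^5)^{34} = 130038926671916 + 18587061442247*t + 107390154375661*t^2 + 79552340647780*t^3 + 83108738376181*t^4 + 115606615834897*t^5.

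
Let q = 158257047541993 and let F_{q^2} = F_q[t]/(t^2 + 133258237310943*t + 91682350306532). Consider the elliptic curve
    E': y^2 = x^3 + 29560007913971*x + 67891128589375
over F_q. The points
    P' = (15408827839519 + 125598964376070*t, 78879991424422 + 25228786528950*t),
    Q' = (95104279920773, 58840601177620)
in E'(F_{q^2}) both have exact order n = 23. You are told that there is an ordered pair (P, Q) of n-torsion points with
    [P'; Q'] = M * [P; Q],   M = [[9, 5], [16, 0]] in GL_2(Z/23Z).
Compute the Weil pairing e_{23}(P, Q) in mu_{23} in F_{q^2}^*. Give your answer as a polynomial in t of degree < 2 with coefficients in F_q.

e_{23} is bilinear + alternating on E[23], so e_{23}(9*P + 5*Q, 16*P) = e_{23}(P,Q)^(9*0-5*16).
Hence e(P,Q) = e(P',Q')^{2} where 2 = 12^{-1} mod 23.
Double-and-add over 10111: 5-1 doublings, 4-1 additions; each step l_{T,T}/v_{2T} or l_{T,P'}/v at Q'+S for random S.
Miller gives e_{23}(P',Q') = 150712169175448 + 141434530604596*t in F_{158257047541993^2}.
(150712169175448 + 141434530604596*t)^{2} mod (158257047541993,f) = 31353485246450 + 19648346118575*t.

31353485246450 + 19648346118575*t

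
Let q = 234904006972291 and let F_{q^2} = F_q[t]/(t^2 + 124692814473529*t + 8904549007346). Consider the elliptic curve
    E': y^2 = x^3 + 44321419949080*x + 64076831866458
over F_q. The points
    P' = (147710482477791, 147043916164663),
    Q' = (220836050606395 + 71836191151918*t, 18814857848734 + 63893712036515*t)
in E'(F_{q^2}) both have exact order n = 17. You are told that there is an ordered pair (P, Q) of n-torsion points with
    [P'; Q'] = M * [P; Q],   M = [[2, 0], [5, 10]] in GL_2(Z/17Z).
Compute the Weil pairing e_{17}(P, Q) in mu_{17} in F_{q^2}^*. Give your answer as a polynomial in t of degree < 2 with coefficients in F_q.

123131623815144 + 191145646887747*t

e_{17} is bilinear + alternating on E[17], so e_{17}(2*P, 5*P + 10*Q) = e_{17}(P,Q)^(2*10-0*5).
Hence e(P,Q) = e(P',Q')^{6} where 6 = 3^{-1} mod 17.
5-bit Miller (10001) on E'/F_{234904006972291} with a'=44321419949080, b'=64076831866458: accumulate tangent/chord ratios at Q'+S and P'+S'.
f_P(D_Q)/f_Q(D_P) = 18146315383674 + 95868638562414*t.
Hence e(P,Q) = 123131623815144 + 191145646887747*t in F_{234904006972291^2}^*.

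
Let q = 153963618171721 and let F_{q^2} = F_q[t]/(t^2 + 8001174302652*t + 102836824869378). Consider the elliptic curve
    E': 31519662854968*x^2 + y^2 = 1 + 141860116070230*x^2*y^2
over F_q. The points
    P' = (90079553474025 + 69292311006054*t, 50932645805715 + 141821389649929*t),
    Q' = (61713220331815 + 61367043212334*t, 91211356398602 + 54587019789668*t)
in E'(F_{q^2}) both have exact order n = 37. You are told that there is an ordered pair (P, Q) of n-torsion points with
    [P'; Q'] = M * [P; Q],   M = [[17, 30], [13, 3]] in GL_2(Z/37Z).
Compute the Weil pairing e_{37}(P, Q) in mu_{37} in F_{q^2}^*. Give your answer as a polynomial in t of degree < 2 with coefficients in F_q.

Since e_{37}(P,P)=e_{37}(Q,Q)=1 and e_{37}(Q,P)=e_{37}(P,Q)^{-1}, expanding e_{37}(17*P + 30*Q,13*P + 3*Q) leaves e(P,Q)^det(M).
det M = 17*3 - 30*13 = -339 = 31 (mod 37); 31^{-1} = 6 (mod 37).
Map (x,y)_Ed via u=(1+y)/(1-y), v=(1+y)/((1-y)x) to Montgomery A=13451213494264,B=134904661383848; then to (a',b')=(0,120260546696833).
6-bit Miller (100101) on E'/F_{153963618171721} with a'=0, b'=120260546696833: accumulate tangent/chord ratios at Q'+S and P'+S'.
Result: e(P',Q') = 62912826074243 + 19942891660192*t.
Finally e_{37}(P,Q) = 114790920091320 + 116062879848464*t.

114790920091320 + 116062879848464*t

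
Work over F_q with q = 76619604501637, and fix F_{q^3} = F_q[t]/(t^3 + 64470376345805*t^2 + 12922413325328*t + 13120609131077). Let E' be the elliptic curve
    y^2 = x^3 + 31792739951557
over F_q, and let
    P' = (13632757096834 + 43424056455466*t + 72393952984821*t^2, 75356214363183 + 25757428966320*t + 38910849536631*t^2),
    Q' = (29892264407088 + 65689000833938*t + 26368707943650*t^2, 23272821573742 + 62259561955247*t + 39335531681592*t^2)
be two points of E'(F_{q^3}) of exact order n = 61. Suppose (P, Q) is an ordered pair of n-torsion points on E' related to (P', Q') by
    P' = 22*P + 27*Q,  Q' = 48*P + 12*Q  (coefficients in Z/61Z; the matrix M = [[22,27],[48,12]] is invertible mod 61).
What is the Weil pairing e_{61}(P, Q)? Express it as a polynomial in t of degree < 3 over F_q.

684711232732 + 5647042452314*t + 43981942160727*t^2

Alternating bilinearity on E[61] (values in mu_{61} in F_{76619604501637^3}) gives e(P',Q') = e(P,Q)^det(M).
Inverting 5 mod 61: 49. Thus e_{61}(P,Q) = e(P',Q')^{49}.
n = 61 = (111101)_2 (6 bits, wt 5); accumulate f_{61,P'}(Q'+S)/f_{61,P'}(S) along the 5-step ladder.
So e_{61}(P',Q') = 72233551409223 + 35805771457829*t + 18519295394392*t^2.
(72233551409223 + 35805771457829*t + 18519295394392*t^2)^{49} mod (76619604501637,f) = 684711232732 + 5647042452314*t + 43981942160727*t^2.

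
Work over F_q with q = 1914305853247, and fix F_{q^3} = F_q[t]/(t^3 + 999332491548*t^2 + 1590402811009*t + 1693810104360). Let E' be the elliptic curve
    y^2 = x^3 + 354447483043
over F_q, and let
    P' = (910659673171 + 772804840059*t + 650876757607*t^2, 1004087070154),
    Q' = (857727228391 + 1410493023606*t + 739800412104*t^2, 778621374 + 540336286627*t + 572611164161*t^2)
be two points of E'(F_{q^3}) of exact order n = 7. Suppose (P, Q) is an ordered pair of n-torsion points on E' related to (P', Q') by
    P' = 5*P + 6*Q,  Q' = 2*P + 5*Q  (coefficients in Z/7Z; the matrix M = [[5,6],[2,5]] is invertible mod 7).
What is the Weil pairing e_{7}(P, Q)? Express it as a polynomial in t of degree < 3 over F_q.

The 7-Weil pairing on E[7] over F_{1914305853247} is alternating-bilinear: e_{7}(P',Q') = e_{7}(P,Q)^det(M).
det M = 5*5 - 6*2 = 13 = 6 (mod 7); 6^{-1} = 6 (mod 7).
3-bit Miller (111) on E'/F_{1914305853247} with a'=0, b'=354447483043: accumulate tangent/chord ratios at Q'+S and P'+S'.
Result: e(P',Q') = 272282065432 + 41592300779*t + 1366733304359*t^2.
Finally e_{7}(P,Q) = 1121952156172 + 1489818271168*t + 883532668088*t^2.

1121952156172 + 1489818271168*t + 883532668088*t^2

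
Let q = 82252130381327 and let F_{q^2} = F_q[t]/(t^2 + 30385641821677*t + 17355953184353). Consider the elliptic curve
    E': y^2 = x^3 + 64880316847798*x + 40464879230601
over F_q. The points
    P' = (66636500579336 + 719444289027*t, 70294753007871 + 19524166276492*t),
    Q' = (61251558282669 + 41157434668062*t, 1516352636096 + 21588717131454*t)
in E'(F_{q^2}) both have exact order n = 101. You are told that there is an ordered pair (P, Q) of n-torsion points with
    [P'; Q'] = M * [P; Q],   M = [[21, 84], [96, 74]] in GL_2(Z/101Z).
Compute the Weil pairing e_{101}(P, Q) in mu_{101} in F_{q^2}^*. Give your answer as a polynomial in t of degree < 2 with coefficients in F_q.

Alternating bilinearity on E[101] (values in mu_{101} in F_{82252130381327^2}) gives e(P',Q') = e(P,Q)^det(M).
det(M) mod 101 = 55; its inverse in (Z/101)^* is 90 (check: 55*90 mod 101 = 1).
Double-and-add over 1100101: 7-1 doublings, 4-1 additions; each step l_{T,T}/v_{2T} or l_{T,P'}/v at Q'+S for random S.
f_P(D_Q)/f_Q(D_P) = 11708957162807 + 81308368389565*t.
Hence e(P,Q) = 65865963521351 + 41956432504283*t in F_{82252130381327^2}^*.

65865963521351 + 41956432504283*t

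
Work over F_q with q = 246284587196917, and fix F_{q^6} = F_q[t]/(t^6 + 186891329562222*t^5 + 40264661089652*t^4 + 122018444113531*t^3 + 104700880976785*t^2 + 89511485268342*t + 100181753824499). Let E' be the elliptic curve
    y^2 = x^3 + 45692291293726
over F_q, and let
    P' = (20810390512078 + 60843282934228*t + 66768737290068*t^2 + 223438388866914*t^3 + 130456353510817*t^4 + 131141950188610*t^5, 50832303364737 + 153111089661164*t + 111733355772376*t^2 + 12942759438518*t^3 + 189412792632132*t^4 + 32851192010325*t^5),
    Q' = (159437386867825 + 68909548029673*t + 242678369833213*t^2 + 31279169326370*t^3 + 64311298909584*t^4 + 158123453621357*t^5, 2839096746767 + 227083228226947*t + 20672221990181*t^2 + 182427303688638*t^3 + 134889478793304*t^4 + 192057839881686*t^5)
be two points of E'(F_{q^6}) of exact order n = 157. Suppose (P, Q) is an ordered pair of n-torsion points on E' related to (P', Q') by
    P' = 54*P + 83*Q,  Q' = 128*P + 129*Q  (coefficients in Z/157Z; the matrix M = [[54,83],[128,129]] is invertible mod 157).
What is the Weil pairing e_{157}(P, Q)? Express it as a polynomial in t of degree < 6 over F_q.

83390865611990 + 38593133445041*t + 72156911022540*t^2 + 211114098254355*t^3 + 208833801707292*t^4 + 170732590793579*t^5

Since e_{157}(P,P)=e_{157}(Q,Q)=1 and e_{157}(Q,P)=e_{157}(P,Q)^{-1}, expanding e_{157}(54*P + 83*Q,128*P + 129*Q) leaves e(P,Q)^det(M).
54*129 - 83*128 = -3658; reduced mod 157: det = 110, inverse 10.
Miller loop for e_{157} over F_{246284587196917^6}: bits of 157 = 10011101; 7 double steps + 4 add steps, l/v at each.
So e_{157}(P',Q') = 63663386701981 + 62896654214817*t + 149985226857047*t^2 + 134688223481844*t^3 + 35750258723897*t^4 + 80947397469640*t^5.
Thus e_{157}(P,Q) = 83390865611990 + 38593133445041*t + 72156911022540*t^2 + 211114098254355*t^3 + 208833801707292*t^4 + 170732590793579*t^5.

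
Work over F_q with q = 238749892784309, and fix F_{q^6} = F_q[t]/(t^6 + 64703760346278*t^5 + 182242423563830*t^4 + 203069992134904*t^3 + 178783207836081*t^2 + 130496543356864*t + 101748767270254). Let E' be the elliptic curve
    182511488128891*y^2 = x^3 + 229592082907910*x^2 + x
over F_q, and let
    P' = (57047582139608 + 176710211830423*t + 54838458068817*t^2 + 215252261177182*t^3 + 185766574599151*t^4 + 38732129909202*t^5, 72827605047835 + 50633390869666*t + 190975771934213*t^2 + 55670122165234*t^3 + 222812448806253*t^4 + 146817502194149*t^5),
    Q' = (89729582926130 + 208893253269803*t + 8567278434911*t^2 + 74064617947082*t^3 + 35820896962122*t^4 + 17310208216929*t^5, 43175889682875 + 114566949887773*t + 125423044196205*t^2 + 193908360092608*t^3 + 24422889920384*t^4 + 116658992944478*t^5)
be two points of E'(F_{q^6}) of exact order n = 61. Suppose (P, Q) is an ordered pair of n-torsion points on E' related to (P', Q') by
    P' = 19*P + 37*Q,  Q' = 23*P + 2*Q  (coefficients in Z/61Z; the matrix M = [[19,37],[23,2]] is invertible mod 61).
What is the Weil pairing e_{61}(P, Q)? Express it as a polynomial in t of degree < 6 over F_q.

34837565207988 + 36497928867506*t + 63091492019931*t^2 + 31767891686305*t^3 + 73383410688383*t^4 + 11345711696827*t^5

e_{61}(aP+bQ,cP+dQ) = e_{61}(P,Q)^(ad-bc); with (a,b,c,d)=(19,37,23,2) this gives the det-61 law.
So e_{61}(P,Q) = e_{61}(P',Q')^{3}, since 41*3 = 1 mod 61.
Undo Montgomery via alpha=48893420745858, beta=67964608395512: (a',b')=(195315477190103,16401516462475) over F_{238749892784309}.
Miller loop for e_{61} over F_{238749892784309^6}: bits of 61 = 111101; 5 double steps + 4 add steps, l/v at each.
e_{61}(P',Q') = 77955947346458 + 232692854576922*t + 23386571692708*t^2 + 14850496544293*t^3 + 43046147502281*t^4 + 41052389498796*t^5.
Finally e_{61}(P,Q) = 34837565207988 + 36497928867506*t + 63091492019931*t^2 + 31767891686305*t^3 + 73383410688383*t^4 + 11345711696827*t^5.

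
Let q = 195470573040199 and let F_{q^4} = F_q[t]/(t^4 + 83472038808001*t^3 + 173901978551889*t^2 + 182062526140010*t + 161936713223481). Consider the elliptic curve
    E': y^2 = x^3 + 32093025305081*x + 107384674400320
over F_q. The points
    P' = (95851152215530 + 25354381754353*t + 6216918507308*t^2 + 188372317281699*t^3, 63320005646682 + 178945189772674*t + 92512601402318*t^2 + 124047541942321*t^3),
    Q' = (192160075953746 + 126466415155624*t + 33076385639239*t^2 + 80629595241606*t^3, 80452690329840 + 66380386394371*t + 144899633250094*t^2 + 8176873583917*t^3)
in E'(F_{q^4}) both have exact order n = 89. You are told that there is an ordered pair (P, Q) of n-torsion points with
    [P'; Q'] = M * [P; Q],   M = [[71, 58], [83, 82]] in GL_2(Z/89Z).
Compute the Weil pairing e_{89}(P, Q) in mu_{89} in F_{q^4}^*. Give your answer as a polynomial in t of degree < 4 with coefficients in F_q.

Since e_{89}(P,P)=e_{89}(Q,Q)=1 and e_{89}(Q,P)=e_{89}(P,Q)^{-1}, expanding e_{89}(71*P + 58*Q,83*P + 82*Q) leaves e(P,Q)^det(M).
Inverting 29 mod 89: 43. Thus e_{89}(P,Q) = e(P',Q')^{43}.
n = 89 = (1011001)_2 (7 bits, wt 4); accumulate f_{89,P'}(Q'+S)/f_{89,P'}(S) along the 6-step ladder.
The quotient is 87437685401305 + 165450692646194*t + 185301931650091*t^2 + 172544499607736*t^3.
Thus e_{89}(P,Q) = 85151448134909 + 28227826577535*t + 151961813557292*t^2 + 108229404534225*t^3.

85151448134909 + 28227826577535*t + 151961813557292*t^2 + 108229404534225*t^3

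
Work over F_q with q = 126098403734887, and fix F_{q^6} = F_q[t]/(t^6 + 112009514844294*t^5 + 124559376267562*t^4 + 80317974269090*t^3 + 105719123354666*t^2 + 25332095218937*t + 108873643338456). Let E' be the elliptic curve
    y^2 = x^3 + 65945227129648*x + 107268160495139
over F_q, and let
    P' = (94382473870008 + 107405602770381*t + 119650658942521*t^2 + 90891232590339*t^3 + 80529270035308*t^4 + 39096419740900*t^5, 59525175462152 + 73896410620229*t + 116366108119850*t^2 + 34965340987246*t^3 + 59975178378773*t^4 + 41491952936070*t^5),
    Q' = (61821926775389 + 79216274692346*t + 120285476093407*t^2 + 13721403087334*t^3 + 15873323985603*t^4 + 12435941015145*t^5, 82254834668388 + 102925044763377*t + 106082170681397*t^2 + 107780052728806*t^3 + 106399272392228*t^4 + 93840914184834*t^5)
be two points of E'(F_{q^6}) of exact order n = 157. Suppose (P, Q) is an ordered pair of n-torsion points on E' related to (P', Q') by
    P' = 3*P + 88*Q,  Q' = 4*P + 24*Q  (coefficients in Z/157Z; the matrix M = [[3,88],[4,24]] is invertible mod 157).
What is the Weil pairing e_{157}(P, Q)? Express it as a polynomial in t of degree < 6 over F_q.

118035239889096 + 16353662404301*t + 29994508874260*t^2 + 6952493220860*t^3 + 86952012022322*t^4 + 42792732487641*t^5

e_{157}(aP+bQ,cP+dQ) = e_{157}(P,Q)^(ad-bc); with (a,b,c,d)=(3,88,4,24) this gives the det-157 law.
det M = 3*24 - 88*4 = -280 = 34 (mod 157); 34^{-1} = 97 (mod 157).
Double-and-add over 10011101: 8-1 doublings, 5-1 additions; each step l_{T,T}/v_{2T} or l_{T,P'}/v at Q'+S for random S.
Miller gives e_{157}(P',Q') = 20741050168616 + 48122433898265*t + 65293201457631*t^2 + 115854347100200*t^3 + 97885414362881*t^4 + 114099041949620*t^5 in F_{126098403734887^6}.
e_{157}(P,Q) = (20741050168616 + 48122433898265*t + 65293201457631*t^2 + 115854347100200*t^3 + 97885414362881*t^4 + 114099041949620*t^5)^{97} = 118035239889096 + 16353662404301*t + 29994508874260*t^2 + 6952493220860*t^3 + 86952012022322*t^4 + 42792732487641*t^5.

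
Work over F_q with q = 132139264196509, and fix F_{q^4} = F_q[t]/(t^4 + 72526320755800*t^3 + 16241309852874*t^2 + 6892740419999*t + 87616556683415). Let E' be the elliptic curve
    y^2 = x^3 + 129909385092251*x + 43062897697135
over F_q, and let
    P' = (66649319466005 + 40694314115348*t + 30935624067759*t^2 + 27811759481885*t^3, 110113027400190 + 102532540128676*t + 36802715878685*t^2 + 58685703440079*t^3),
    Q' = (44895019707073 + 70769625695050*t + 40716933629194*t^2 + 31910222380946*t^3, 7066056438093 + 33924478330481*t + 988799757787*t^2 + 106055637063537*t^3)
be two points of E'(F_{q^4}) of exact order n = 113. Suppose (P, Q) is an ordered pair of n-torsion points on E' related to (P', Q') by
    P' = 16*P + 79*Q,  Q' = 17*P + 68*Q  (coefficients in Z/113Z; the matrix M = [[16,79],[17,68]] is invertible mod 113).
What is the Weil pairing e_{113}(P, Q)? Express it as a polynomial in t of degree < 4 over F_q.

82967648396874 + 27080964310692*t + 24106619110660*t^2 + 37465061874693*t^3

e_{113}(aP+bQ,cP+dQ) = e_{113}(P,Q)^(ad-bc); with (a,b,c,d)=(16,79,17,68) this gives the det-113 law.
Inverting 84 mod 113: 74. Thus e_{113}(P,Q) = e(P',Q')^{74}.
Miller loop for e_{113} over F_{132139264196509^4}: bits of 113 = 1110001; 6 double steps + 3 add steps, l/v at each.
Miller gives e_{113}(P',Q') = 79802324897254 + 124369656033727*t + 35520178079747*t^2 + 95262811750351*t^3 in F_{132139264196509^4}.
Thus e_{113}(P,Q) = 82967648396874 + 27080964310692*t + 24106619110660*t^2 + 37465061874693*t^3.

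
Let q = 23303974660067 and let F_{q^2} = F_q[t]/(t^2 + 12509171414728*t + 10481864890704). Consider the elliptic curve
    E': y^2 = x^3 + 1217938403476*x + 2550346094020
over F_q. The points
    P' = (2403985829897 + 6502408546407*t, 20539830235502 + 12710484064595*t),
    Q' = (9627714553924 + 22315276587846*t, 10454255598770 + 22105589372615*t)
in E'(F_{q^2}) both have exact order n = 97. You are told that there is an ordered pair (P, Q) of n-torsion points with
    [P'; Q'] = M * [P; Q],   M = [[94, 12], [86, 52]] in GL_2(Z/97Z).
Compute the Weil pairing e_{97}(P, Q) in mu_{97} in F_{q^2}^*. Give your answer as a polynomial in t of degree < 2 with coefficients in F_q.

e_{97}(aP+bQ,cP+dQ) = e_{97}(P,Q)^(ad-bc); with (a,b,c,d)=(94,12,86,52) this gives the det-97 law.
94*52 - 12*86 = 3856; reduced mod 97: det = 73, inverse 4.
Run Miller on y^2=x^3+1217938403476*x+2550346094020 over F_{23303974660067}: ladder 1100001 (7 bits); e = f_P(D_Q)/f_Q(D_P).
Result: e(P',Q') = 17498762655322 + 3101396354218*t.
Thus e_{97}(P,Q) = 4047125950892 + 8380126076613*t.

4047125950892 + 8380126076613*t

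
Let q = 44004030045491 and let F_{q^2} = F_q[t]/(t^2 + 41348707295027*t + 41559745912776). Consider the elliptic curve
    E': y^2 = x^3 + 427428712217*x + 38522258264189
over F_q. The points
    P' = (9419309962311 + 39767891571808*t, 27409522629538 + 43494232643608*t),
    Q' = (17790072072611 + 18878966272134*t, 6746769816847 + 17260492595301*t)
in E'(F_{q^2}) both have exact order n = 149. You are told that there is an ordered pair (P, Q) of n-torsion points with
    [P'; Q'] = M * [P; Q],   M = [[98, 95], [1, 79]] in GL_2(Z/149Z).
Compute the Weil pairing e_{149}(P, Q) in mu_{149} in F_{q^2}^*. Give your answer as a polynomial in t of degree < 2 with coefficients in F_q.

The 149-Weil pairing on E[149] over F_{44004030045491} is alternating-bilinear: e_{149}(P',Q') = e_{149}(P,Q)^det(M).
Inverting 48 mod 149: 59. Thus e_{149}(P,Q) = e(P',Q')^{59}.
n = 149 = (10010101)_2 (8 bits, wt 4); accumulate f_{149,P'}(Q'+S)/f_{149,P'}(S) along the 7-step ladder.
So e_{149}(P',Q') = 32251009033093 + 30877033942225*t.
Raise to 59: e(P,Q) = 17712332163366 + 11346453411417*t in mu_{149}.

17712332163366 + 11346453411417*t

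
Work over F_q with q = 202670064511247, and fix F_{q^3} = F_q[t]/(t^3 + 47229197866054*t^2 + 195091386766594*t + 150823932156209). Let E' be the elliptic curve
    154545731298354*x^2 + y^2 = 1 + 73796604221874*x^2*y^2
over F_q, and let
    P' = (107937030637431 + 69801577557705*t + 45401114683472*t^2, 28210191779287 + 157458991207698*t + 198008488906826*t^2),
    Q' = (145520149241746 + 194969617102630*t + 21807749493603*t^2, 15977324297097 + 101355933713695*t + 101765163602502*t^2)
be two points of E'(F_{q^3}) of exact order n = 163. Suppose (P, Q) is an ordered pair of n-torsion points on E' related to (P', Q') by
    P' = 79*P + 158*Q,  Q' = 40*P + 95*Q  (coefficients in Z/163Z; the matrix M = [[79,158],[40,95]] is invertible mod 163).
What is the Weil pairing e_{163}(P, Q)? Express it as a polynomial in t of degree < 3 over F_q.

132505655891093 + 192668380695992*t + 113156344266219*t^2

The 163-Weil pairing on E[163] over F_{202670064511247} is alternating-bilinear: e_{163}(P',Q') = e_{163}(P,Q)^det(M).
Inverting 44 mod 163: 63. Thus e_{163}(P,Q) = e(P',Q')^{63}.
Edwards->Montgomery: u=(1+y)/(1-y), v=u/x -> 187883345709942v^2=u^3+99841647245562u^2+u; then x_W=20187281769120u+38057055920038: y^2=x^3+196552683390474*x+73141658590577.
n = 163 = (10100011)_2 (8 bits, wt 4); accumulate f_{163,P'}(Q'+S)/f_{163,P'}(S) along the 7-step ladder.
e_{163}(P',Q') = 125960708653869 + 180724724571517*t + 55119302085247*t^2.
Finally e_{163}(P,Q) = 132505655891093 + 192668380695992*t + 113156344266219*t^2.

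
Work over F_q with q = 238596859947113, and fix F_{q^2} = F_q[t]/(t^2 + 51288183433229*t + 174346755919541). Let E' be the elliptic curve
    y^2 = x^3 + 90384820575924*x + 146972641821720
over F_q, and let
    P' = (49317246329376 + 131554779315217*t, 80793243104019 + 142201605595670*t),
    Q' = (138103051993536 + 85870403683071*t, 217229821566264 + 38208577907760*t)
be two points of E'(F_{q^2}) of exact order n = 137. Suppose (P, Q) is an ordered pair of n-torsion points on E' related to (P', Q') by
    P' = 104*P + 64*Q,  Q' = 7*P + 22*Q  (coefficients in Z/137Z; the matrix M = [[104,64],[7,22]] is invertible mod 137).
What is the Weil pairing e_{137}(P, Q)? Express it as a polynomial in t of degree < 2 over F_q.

The 137-Weil pairing on E[137] over F_{238596859947113} is alternating-bilinear: e_{137}(P',Q') = e_{137}(P,Q)^det(M).
104*22 - 64*7 = 1840; reduced mod 137: det = 59, inverse 72.
Miller loop for e_{137} over F_{238596859947113^2}: bits of 137 = 10001001; 7 double steps + 2 add steps, l/v at each.
The quotient is 23453891506969 + 227804757143750*t.
Finally e_{137}(P,Q) = 12199024377686 + 35955169732231*t.

12199024377686 + 35955169732231*t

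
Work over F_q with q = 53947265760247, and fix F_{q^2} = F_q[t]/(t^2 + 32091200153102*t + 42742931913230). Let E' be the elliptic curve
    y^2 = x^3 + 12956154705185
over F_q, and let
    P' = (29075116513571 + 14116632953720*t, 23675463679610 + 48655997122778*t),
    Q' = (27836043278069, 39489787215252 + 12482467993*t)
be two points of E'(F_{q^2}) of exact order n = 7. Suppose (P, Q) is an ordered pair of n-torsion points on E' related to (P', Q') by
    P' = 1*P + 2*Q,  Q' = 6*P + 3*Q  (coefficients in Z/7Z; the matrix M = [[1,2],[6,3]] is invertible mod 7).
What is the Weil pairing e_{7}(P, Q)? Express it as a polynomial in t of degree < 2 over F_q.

8680617471504 + 12070171207088*t

Under M = [[1,2],[6,3]] in GL_2(Z/7), e_{7}(P',Q') = e_{7}(P,Q)^(1*3-2*6 mod 7).
Hence e(P,Q) = e(P',Q')^{3} where 3 = 5^{-1} mod 7.
Miller loop for e_{7} over F_{53947265760247^2}: bits of 7 = 111; 2 double steps + 2 add steps, l/v at each.
Miller gives e_{7}(P',Q') = 48355308561456 + 49524714861270*t in F_{53947265760247^2}.
(48355308561456 + 49524714861270*t)^{3} mod (53947265760247,f) = 8680617471504 + 12070171207088*t.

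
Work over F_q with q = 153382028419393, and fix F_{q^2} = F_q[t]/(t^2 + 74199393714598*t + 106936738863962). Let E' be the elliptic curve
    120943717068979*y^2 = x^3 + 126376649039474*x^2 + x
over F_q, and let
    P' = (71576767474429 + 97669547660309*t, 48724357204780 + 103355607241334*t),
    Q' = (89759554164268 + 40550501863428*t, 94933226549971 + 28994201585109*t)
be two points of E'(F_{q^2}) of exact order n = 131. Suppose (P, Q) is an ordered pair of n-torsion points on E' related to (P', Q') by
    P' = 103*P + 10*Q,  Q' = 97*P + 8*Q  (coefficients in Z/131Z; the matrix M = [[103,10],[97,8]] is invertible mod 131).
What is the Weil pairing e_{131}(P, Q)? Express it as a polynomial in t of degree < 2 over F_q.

142150924738430 + 68732847940841*t

Under M = [[103,10],[97,8]] in GL_2(Z/131), e_{131}(P',Q') = e_{131}(P,Q)^(103*8-10*97 mod 131).
Hence e(P,Q) = e(P',Q')^{96} where 96 = 116^{-1} mod 131.
Set x_W=52318722543541*u+47572704597942, y_W=52318722543541*v; then E': y_W^2=x_W^3+108736812709448*x_W+40079081453897.
Double-and-add over 10000011: 8-1 doublings, 3-1 additions; each step l_{T,T}/v_{2T} or l_{T,P'}/v at Q'+S for random S.
f_P(D_Q)/f_Q(D_P) = 1414861630519 + 37405986018415*t.
Finally e_{131}(P,Q) = 142150924738430 + 68732847940841*t.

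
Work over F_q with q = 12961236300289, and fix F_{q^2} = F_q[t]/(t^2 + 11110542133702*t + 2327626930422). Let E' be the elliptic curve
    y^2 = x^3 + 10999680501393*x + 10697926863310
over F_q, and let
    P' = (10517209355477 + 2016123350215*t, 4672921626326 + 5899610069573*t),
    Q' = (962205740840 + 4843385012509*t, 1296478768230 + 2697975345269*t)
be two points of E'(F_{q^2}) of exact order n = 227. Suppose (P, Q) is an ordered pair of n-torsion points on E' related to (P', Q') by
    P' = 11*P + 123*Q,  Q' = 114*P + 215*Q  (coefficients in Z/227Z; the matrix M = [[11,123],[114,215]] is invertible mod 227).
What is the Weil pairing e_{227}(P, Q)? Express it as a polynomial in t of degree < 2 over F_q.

Alternating bilinearity on E[227] (values in mu_{227} in F_{12961236300289^2}) gives e(P',Q') = e(P,Q)^det(M).
det(M) mod 227 = 147; its inverse in (Z/227)^* is 122 (check: 147*122 mod 227 = 1).
Run Miller on y^2=x^3+10999680501393*x+10697926863310 over F_{12961236300289}: ladder 11100011 (8 bits); e = f_P(D_Q)/f_Q(D_P).
Miller gives e_{227}(P',Q') = 51116228555 + 8125223165038*t in F_{12961236300289^2}.
Hence e(P,Q) = 8554729787516 + 5097353570568*t in F_{12961236300289^2}^*.

8554729787516 + 5097353570568*t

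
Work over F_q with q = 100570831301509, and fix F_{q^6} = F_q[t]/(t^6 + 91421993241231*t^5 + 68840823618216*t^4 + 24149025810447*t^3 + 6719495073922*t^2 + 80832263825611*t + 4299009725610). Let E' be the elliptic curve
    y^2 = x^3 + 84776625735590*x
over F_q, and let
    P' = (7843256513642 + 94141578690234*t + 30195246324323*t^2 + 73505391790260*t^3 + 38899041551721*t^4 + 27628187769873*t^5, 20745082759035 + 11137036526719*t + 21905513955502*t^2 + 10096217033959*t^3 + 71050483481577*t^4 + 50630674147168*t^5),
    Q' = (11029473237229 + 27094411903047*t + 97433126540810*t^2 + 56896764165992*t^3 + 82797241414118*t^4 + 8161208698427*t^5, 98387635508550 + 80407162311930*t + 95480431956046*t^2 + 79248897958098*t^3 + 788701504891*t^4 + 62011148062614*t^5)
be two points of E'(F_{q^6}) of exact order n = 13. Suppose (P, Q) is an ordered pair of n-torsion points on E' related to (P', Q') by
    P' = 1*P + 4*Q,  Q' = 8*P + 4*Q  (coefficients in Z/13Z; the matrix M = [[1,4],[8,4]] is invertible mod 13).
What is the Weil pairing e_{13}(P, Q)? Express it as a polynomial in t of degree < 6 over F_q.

7097111368597 + 88062768548243*t + 55531239621850*t^2 + 37876612281905*t^3 + 47039690536501*t^4 + 34779665524593*t^5

The 13-Weil pairing on E[13] over F_{100570831301509} is alternating-bilinear: e_{13}(P',Q') = e_{13}(P,Q)^det(M).
Inverting 11 mod 13: 6. Thus e_{13}(P,Q) = e(P',Q')^{6}.
Build f_{13,P'} and f_{13,Q'} via the 4-bit ladder of 13=1101_2; evaluate at shifted divisors; quotient in F_{100570831301509^6}.
f_P(D_Q)/f_Q(D_P) = 50967938425168 + 71866253037820*t + 90177665169956*t^2 + 86134567983*t^3 + 26259423639991*t^4 + 80299131444180*t^5.
e_{13}(P,Q) = (50967938425168 + 71866253037820*t + 90177665169956*t^2 + 86134567983*t^3 + 26259423639991*t^4 + 80299131444180*t^5)^{6} = 7097111368597 + 88062768548243*t + 55531239621850*t^2 + 37876612281905*t^3 + 47039690536501*t^4 + 34779665524593*t^5.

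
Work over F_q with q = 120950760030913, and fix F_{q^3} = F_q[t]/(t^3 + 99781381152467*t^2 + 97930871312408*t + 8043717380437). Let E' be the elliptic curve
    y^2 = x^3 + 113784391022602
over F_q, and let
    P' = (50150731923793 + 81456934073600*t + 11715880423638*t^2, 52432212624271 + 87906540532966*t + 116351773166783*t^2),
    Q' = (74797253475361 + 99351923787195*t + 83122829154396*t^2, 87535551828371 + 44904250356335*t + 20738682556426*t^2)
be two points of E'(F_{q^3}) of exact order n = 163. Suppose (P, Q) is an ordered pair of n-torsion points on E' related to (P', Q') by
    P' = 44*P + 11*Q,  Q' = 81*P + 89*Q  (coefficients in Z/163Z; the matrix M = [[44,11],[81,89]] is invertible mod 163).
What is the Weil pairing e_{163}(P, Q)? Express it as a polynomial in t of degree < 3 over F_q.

Since e_{163}(P,P)=e_{163}(Q,Q)=1 and e_{163}(Q,P)=e_{163}(P,Q)^{-1}, expanding e_{163}(44*P + 11*Q,81*P + 89*Q) leaves e(P,Q)^det(M).
det(M) mod 163 = 91; its inverse in (Z/163)^* is 43 (check: 91*43 mod 163 = 1).
Double-and-add over 10100011: 8-1 doublings, 4-1 additions; each step l_{T,T}/v_{2T} or l_{T,P'}/v at Q'+S for random S.
Result: e(P',Q') = 24758243885796 + 66092079552704*t + 91545917174557*t^2.
Finally e_{163}(P,Q) = 104868883617981 + 62869853861764*t + 119188396280471*t^2.

104868883617981 + 62869853861764*t + 119188396280471*t^2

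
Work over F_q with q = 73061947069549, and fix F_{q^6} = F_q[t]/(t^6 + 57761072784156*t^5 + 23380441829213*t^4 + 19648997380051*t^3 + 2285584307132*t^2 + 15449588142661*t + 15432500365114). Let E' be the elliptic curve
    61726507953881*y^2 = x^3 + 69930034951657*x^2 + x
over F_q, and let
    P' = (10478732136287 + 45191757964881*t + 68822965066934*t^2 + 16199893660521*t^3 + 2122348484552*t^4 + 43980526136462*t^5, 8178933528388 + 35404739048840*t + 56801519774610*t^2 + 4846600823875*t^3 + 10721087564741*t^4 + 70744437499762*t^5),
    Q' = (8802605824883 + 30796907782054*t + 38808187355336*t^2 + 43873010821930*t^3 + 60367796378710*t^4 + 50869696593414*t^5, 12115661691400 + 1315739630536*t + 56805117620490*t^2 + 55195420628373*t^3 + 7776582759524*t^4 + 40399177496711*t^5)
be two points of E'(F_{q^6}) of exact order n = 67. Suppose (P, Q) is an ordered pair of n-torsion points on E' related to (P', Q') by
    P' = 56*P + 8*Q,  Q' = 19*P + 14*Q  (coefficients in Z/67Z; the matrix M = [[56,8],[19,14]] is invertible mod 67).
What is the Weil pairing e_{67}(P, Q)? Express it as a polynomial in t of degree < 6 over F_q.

28971176788000 + 32811886540597*t + 13665820025791*t^2 + 71196463768456*t^3 + 1940394952815*t^4 + 64879939056910*t^5

The 67-Weil pairing on E[67] over F_{73061947069549} is alternating-bilinear: e_{67}(P',Q') = e_{67}(P,Q)^det(M).
det(M) mod 67 = 29; its inverse in (Z/67)^* is 37 (check: 29*37 mod 67 = 1).
Set x_W=26317631847535*u+71359077231750, y_W=26317631847535*v; then E': y_W^2=x_W^3+24616323361661*x_W+25284664091068.
Build f_{67,P'} and f_{67,Q'} via the 7-bit ladder of 67=1000011_2; evaluate at shifted divisors; quotient in F_{73061947069549^6}.
e_{67}(P',Q') = 57365532780732 + 51491014000998*t + 46860223840985*t^2 + 62887469873134*t^3 + 35415567479574*t^4 + 20767951062153*t^5.
(57365532780732 + 51491014000998*t + 46860223840985*t^2 + 62887469873134*t^3 + 35415567479574*t^4 + 20767951062153*t^5)^{37} mod (73061947069549,f) = 28971176788000 + 32811886540597*t + 13665820025791*t^2 + 71196463768456*t^3 + 1940394952815*t^4 + 64879939056910*t^5.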